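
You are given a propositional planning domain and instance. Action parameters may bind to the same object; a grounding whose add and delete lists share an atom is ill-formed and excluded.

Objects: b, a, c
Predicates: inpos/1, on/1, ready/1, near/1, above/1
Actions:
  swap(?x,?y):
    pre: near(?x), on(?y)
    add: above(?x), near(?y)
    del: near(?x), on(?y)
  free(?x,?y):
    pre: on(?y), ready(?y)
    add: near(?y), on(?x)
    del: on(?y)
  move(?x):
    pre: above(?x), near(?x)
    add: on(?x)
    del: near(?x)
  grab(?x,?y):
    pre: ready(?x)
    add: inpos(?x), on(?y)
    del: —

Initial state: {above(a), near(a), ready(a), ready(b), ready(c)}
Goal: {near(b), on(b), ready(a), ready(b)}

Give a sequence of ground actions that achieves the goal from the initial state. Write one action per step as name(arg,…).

grab(b,b); swap(a,b); grab(b,b)

1. grab(b,b)  →  {above(a), inpos(b), near(a), on(b), ready(a), ready(b), ready(c)}
2. swap(a,b)  →  {above(a), inpos(b), near(b), ready(a), ready(b), ready(c)}
3. grab(b,b)  →  {above(a), inpos(b), near(b), on(b), ready(a), ready(b), ready(c)}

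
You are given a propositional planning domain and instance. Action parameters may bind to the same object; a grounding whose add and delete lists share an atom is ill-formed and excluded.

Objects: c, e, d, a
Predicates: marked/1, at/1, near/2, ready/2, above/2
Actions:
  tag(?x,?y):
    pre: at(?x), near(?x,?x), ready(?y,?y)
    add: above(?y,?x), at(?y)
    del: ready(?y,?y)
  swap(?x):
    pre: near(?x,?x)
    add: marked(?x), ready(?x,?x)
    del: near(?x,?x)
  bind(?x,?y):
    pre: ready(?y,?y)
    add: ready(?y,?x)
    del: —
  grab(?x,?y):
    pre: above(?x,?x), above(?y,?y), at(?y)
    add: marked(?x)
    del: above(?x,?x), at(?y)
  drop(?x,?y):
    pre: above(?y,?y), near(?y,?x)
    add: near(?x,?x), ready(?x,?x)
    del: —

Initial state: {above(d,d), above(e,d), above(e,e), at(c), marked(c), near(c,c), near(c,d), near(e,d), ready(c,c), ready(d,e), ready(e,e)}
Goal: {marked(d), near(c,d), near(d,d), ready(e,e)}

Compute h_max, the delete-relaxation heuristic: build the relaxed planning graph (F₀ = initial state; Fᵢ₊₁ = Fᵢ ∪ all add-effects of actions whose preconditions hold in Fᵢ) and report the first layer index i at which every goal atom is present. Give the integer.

2

F0 = init (11 atoms)
F1 = F0 ∪ {above(c,c), above(e,c), at(e), near(d,d), ready(c,a), ready(c,d), ready(c,e), ready(d,d), ready(e,a), ready(e,c), ready(e,d)}  (22 atoms)
F2 = F1 ∪ {above(d,c), at(d), marked(d), marked(e), ready(d,a), ready(d,c)}  (28 atoms)
goal ⊆ F2  ⇒  h_max = 2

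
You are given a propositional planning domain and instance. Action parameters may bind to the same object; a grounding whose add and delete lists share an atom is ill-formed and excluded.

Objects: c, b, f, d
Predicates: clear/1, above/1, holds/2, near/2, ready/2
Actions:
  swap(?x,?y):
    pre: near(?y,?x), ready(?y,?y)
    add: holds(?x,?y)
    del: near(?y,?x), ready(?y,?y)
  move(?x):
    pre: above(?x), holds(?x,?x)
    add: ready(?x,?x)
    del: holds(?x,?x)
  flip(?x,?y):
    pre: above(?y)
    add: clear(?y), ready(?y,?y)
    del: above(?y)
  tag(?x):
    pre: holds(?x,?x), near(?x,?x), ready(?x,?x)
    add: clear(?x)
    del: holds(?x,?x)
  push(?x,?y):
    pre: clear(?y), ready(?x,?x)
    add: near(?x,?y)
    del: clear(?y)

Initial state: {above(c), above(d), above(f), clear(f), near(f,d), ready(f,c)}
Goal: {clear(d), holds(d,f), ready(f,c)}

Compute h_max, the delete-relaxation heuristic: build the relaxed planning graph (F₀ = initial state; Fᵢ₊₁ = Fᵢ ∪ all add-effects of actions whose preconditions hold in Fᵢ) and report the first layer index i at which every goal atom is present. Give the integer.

F0 = init (6 atoms)
F1 = F0 ∪ {clear(c), clear(d), ready(c,c), ready(d,d), ready(f,f)}  (11 atoms)
F2 = F1 ∪ {holds(d,f), near(c,c), near(c,d), near(c,f), near(d,c), near(d,d), near(d,f), near(f,c), near(f,f)}  (20 atoms)
goal ⊆ F2  ⇒  h_max = 2

2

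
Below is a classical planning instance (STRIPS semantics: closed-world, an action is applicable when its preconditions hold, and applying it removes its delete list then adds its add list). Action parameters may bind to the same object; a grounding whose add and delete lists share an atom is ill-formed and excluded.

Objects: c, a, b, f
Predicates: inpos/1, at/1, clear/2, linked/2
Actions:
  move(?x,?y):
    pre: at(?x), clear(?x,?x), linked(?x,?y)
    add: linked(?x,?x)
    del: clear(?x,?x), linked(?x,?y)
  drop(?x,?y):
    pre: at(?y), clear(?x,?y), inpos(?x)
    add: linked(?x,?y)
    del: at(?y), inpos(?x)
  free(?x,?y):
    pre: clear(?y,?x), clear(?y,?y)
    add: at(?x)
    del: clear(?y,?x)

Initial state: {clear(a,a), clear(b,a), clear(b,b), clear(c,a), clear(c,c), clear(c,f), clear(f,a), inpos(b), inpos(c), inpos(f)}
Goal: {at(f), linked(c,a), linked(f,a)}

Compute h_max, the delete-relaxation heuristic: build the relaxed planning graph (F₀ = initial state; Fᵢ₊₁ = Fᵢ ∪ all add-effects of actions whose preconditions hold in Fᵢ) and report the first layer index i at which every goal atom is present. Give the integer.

2

F0 = init (10 atoms)
F1 = F0 ∪ {at(a), at(b), at(c), at(f)}  (14 atoms)
F2 = F1 ∪ {linked(b,a), linked(b,b), linked(c,a), linked(c,c), linked(c,f), linked(f,a)}  (20 atoms)
goal ⊆ F2  ⇒  h_max = 2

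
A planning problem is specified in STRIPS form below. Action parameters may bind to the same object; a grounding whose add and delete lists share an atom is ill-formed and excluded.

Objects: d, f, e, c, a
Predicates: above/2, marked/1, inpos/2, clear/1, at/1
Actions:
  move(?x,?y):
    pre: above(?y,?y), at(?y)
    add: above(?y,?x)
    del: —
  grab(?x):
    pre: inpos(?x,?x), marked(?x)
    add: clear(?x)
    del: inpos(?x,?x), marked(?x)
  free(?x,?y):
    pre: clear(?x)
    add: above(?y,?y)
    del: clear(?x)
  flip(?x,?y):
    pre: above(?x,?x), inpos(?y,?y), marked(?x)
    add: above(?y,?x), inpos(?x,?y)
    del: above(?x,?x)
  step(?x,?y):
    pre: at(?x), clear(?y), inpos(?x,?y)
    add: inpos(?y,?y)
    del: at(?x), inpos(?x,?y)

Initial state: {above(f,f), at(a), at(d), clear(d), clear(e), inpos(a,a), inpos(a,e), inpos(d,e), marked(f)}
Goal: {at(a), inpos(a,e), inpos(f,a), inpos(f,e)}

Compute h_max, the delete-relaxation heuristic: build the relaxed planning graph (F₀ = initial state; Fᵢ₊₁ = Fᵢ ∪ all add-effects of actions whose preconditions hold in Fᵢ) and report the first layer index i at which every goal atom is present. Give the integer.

F0 = init (9 atoms)
F1 = F0 ∪ {above(a,a), above(a,f), above(c,c), above(d,d), above(e,e), inpos(e,e), inpos(f,a)}  (16 atoms)
F2 = F1 ∪ {above(a,c), above(a,d), above(a,e), above(d,a), above(d,c), above(d,e), above(d,f), above(e,f), inpos(f,e)}  (25 atoms)
goal ⊆ F2  ⇒  h_max = 2

2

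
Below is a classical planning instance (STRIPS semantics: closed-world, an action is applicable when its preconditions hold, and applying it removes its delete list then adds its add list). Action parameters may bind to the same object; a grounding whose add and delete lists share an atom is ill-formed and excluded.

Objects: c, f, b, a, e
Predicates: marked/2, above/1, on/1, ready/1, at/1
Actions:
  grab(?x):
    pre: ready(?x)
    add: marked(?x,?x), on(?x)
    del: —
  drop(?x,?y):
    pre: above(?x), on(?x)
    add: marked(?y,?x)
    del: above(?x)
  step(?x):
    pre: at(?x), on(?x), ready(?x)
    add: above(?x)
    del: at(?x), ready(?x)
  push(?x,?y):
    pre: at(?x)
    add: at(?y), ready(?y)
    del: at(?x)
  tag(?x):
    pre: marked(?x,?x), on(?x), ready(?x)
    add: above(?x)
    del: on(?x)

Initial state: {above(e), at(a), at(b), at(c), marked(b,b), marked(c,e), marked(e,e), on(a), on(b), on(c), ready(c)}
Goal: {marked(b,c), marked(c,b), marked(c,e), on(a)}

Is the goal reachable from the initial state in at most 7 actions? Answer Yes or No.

1. step(c)  →  {above(c), above(e), at(a), at(b), marked(b,b), marked(c,e), marked(e,e), on(a), on(b), on(c)}
2. drop(c,b)  →  {above(e), at(a), at(b), marked(b,b), marked(b,c), marked(c,e), marked(e,e), on(a), on(b), on(c)}
3. push(a,b)  →  {above(e), at(b), marked(b,b), marked(b,c), marked(c,e), marked(e,e), on(a), on(b), on(c), ready(b)}
4. step(b)  →  {above(b), above(e), marked(b,b), marked(b,c), marked(c,e), marked(e,e), on(a), on(b), on(c)}
5. drop(b,c)  →  {above(e), marked(b,b), marked(b,c), marked(c,b), marked(c,e), marked(e,e), on(a), on(b), on(c)}
optimal plan length = 5; 5 ≤ 7

Yes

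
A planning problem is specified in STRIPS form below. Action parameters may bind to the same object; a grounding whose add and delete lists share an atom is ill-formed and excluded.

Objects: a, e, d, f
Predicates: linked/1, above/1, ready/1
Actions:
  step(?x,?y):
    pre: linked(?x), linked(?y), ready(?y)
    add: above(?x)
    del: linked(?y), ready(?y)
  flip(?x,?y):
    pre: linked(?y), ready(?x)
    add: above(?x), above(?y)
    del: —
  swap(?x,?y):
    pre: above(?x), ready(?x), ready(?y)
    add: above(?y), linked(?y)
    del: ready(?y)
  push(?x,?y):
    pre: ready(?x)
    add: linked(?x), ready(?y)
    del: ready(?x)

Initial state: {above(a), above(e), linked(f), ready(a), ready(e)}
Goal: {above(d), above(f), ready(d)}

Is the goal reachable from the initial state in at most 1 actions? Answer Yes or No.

1. push(a,d)  →  {above(a), above(e), linked(a), linked(f), ready(d), ready(e)}
2. flip(d,f)  →  {above(a), above(d), above(e), above(f), linked(a), linked(f), ready(d), ready(e)}
optimal plan length = 2; 2 > 1

No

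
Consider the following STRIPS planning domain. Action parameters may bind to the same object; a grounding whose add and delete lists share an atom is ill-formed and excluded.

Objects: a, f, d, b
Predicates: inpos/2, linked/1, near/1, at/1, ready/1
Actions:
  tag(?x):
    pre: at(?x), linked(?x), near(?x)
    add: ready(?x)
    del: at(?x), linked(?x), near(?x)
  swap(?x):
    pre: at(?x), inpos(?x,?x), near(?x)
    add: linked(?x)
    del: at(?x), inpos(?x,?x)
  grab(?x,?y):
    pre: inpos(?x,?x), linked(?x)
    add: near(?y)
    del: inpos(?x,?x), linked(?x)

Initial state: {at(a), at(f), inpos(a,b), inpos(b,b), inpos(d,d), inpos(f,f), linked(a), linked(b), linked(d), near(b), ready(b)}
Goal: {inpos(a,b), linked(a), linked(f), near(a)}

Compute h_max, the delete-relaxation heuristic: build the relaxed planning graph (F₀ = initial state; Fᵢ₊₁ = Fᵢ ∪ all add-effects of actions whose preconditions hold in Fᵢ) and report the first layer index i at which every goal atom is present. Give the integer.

2

F0 = init (11 atoms)
F1 = F0 ∪ {near(a), near(d), near(f)}  (14 atoms)
F2 = F1 ∪ {linked(f), ready(a)}  (16 atoms)
goal ⊆ F2  ⇒  h_max = 2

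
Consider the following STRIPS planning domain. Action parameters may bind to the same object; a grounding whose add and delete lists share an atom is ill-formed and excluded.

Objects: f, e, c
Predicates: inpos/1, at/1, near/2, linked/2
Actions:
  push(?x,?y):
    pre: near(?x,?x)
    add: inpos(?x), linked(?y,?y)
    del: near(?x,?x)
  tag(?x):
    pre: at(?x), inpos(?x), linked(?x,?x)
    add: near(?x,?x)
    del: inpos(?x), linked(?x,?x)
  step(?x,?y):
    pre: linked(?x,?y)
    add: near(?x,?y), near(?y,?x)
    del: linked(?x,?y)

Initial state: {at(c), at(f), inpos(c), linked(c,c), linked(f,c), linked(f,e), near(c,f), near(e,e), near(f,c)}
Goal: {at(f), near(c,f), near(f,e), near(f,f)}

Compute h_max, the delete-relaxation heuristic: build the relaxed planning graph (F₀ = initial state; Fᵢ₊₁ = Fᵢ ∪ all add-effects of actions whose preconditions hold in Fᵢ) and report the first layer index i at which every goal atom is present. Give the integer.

F0 = init (9 atoms)
F1 = F0 ∪ {inpos(e), linked(e,e), linked(f,f), near(c,c), near(e,f), near(f,e)}  (15 atoms)
F2 = F1 ∪ {near(f,f)}  (16 atoms)
goal ⊆ F2  ⇒  h_max = 2

2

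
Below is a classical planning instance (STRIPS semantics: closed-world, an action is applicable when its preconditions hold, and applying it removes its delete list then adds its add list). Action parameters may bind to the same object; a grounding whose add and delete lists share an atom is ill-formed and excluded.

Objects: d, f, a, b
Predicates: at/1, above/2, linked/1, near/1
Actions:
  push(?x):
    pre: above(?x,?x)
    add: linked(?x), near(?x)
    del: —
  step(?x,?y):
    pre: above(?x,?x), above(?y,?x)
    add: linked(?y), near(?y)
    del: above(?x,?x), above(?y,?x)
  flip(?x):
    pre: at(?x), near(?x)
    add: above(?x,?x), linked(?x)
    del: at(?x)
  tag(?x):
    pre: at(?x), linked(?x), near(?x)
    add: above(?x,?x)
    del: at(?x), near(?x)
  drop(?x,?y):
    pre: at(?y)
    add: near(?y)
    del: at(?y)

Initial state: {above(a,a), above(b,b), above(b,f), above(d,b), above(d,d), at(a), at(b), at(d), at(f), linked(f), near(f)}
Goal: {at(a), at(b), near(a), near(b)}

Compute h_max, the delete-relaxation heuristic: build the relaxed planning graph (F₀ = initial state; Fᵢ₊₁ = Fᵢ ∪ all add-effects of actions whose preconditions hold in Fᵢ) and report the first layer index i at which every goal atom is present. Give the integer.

F0 = init (11 atoms)
F1 = F0 ∪ {above(f,f), linked(a), linked(b), linked(d), near(a), near(b), near(d)}  (18 atoms)
goal ⊆ F1  ⇒  h_max = 1

1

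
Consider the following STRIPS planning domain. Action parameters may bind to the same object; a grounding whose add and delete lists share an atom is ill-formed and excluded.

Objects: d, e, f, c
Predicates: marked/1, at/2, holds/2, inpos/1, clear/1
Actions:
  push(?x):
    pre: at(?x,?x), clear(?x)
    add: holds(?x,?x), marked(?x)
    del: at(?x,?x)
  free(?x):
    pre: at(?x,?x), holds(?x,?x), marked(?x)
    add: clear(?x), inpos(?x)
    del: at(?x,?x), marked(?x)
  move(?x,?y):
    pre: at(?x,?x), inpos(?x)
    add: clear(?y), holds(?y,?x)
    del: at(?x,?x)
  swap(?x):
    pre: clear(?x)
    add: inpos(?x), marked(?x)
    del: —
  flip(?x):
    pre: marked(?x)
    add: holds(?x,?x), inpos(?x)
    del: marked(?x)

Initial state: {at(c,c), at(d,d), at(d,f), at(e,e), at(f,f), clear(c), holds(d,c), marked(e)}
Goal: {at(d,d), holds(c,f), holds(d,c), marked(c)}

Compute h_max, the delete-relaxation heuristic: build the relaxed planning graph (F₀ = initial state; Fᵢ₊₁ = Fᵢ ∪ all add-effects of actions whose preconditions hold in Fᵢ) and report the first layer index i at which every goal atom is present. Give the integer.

4

F0 = init (8 atoms)
F1 = F0 ∪ {holds(c,c), holds(e,e), inpos(c), inpos(e), marked(c)}  (13 atoms)
F2 = F1 ∪ {clear(d), clear(e), clear(f), holds(c,e), holds(d,e), holds(e,c), holds(f,c), holds(f,e)}  (21 atoms)
F3 = F2 ∪ {holds(d,d), holds(f,f), inpos(d), inpos(f), marked(d), marked(f)}  (27 atoms)
F4 = F3 ∪ {holds(c,d), holds(c,f), holds(d,f), holds(e,d), holds(e,f), holds(f,d)}  (33 atoms)
goal ⊆ F4  ⇒  h_max = 4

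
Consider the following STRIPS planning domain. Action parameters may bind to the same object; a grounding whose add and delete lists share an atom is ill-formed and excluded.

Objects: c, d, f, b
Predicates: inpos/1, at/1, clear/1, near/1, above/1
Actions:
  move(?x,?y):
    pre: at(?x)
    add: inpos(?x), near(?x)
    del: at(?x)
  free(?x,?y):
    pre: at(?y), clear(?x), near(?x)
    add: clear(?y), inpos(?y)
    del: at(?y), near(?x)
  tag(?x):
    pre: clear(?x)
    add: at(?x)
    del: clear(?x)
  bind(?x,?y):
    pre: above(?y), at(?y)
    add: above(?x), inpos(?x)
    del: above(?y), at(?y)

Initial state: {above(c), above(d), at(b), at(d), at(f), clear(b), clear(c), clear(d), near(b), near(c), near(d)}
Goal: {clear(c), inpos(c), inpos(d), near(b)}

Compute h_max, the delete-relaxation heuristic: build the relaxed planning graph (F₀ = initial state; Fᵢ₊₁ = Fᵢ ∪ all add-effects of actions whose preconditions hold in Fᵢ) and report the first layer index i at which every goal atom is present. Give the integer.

1

F0 = init (11 atoms)
F1 = F0 ∪ {above(b), above(f), at(c), clear(f), inpos(b), inpos(c), inpos(d), inpos(f), near(f)}  (20 atoms)
goal ⊆ F1  ⇒  h_max = 1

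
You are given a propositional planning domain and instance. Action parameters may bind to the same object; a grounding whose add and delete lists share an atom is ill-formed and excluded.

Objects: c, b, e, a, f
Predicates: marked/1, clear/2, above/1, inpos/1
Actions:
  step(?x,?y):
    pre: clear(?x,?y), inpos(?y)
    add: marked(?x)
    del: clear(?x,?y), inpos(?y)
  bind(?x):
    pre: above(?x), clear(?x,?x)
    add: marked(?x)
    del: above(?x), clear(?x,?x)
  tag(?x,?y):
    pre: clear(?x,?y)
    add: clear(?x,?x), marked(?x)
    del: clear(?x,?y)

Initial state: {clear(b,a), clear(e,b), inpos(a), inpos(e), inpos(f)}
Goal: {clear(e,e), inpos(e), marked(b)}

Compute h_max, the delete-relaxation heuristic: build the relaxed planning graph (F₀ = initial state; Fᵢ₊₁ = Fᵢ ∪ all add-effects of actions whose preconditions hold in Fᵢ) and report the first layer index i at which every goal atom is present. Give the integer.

F0 = init (5 atoms)
F1 = F0 ∪ {clear(b,b), clear(e,e), marked(b), marked(e)}  (9 atoms)
goal ⊆ F1  ⇒  h_max = 1

1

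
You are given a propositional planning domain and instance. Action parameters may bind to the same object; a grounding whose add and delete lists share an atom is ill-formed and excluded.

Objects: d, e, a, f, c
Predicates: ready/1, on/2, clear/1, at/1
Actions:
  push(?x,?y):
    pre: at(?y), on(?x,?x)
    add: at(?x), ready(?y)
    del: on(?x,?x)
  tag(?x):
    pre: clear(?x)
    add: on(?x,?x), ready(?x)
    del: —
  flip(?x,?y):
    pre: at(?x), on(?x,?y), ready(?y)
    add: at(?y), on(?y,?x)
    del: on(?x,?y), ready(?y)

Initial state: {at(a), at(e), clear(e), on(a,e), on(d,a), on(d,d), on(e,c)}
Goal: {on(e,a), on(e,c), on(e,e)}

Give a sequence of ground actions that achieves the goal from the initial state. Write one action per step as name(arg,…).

1. tag(e)  →  {at(a), at(e), clear(e), on(a,e), on(d,a), on(d,d), on(e,c), on(e,e), ready(e)}
2. flip(a,e)  →  {at(a), at(e), clear(e), on(d,a), on(d,d), on(e,a), on(e,c), on(e,e)}

tag(e); flip(a,e)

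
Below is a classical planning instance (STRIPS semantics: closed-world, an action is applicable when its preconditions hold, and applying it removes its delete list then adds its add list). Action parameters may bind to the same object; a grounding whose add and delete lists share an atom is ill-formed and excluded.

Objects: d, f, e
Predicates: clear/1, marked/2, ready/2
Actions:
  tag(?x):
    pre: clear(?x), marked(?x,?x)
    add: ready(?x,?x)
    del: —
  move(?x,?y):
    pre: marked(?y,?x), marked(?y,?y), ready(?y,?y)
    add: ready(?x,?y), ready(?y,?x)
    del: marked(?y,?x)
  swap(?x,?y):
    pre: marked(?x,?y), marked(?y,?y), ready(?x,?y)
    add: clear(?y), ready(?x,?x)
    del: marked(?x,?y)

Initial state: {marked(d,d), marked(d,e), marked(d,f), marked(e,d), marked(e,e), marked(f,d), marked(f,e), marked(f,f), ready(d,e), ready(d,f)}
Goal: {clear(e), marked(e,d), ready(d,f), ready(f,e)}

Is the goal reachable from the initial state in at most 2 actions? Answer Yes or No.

1. swap(d,f)  →  {clear(f), marked(d,d), marked(d,e), marked(e,d), marked(e,e), marked(f,d), marked(f,e), marked(f,f), ready(d,d), ready(d,e), ready(d,f)}
2. tag(f)  →  {clear(f), marked(d,d), marked(d,e), marked(e,d), marked(e,e), marked(f,d), marked(f,e), marked(f,f), ready(d,d), ready(d,e), ready(d,f), ready(f,f)}
3. move(e,f)  →  {clear(f), marked(d,d), marked(d,e), marked(e,d), marked(e,e), marked(f,d), marked(f,f), ready(d,d), ready(d,e), ready(d,f), ready(e,f), ready(f,e), ready(f,f)}
4. swap(d,e)  →  {clear(e), clear(f), marked(d,d), marked(e,d), marked(e,e), marked(f,d), marked(f,f), ready(d,d), ready(d,e), ready(d,f), ready(e,f), ready(f,e), ready(f,f)}
optimal plan length = 4; 4 > 2

No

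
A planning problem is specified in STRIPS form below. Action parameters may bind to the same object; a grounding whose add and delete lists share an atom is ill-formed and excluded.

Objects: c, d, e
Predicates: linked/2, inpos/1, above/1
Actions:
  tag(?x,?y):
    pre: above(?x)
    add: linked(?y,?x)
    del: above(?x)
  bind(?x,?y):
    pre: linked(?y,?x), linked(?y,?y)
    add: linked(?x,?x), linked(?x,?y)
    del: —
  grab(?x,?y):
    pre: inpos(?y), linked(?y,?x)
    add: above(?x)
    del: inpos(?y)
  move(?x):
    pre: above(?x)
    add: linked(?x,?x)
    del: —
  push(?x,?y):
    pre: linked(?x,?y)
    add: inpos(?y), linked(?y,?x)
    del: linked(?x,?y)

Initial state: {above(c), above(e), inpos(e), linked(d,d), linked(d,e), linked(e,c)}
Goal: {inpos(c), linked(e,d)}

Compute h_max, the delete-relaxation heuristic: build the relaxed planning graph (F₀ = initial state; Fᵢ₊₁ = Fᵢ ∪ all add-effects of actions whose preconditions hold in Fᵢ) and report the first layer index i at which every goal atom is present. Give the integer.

F0 = init (6 atoms)
F1 = F0 ∪ {inpos(c), linked(c,c), linked(c,e), linked(d,c), linked(e,d), linked(e,e)}  (12 atoms)
goal ⊆ F1  ⇒  h_max = 1

1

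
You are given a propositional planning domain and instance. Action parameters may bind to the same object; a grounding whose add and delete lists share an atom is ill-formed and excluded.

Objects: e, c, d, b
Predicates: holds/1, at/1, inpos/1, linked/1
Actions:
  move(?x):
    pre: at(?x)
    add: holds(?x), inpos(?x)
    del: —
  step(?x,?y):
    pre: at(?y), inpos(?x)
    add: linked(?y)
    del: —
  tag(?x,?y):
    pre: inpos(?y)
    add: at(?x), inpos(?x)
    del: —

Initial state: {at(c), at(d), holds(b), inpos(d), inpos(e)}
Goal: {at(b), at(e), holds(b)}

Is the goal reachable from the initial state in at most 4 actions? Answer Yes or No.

1. tag(e,e)  →  {at(c), at(d), at(e), holds(b), inpos(d), inpos(e)}
2. tag(b,e)  →  {at(b), at(c), at(d), at(e), holds(b), inpos(b), inpos(d), inpos(e)}
optimal plan length = 2; 2 ≤ 4

Yes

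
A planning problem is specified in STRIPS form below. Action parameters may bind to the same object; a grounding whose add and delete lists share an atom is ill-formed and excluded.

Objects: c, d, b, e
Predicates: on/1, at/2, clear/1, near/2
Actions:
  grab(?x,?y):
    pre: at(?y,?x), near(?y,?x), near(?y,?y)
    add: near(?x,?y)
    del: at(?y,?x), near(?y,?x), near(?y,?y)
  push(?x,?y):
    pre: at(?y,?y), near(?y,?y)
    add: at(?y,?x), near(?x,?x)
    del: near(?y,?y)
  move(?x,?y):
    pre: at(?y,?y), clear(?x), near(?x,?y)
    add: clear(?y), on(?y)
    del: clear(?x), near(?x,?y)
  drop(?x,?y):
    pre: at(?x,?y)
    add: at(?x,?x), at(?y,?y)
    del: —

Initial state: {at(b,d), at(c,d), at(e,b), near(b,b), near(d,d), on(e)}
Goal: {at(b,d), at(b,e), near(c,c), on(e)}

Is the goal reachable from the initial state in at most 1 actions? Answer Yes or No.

No

1. drop(b,d)  →  {at(b,b), at(b,d), at(c,d), at(d,d), at(e,b), near(b,b), near(d,d), on(e)}
2. push(c,d)  →  {at(b,b), at(b,d), at(c,d), at(d,c), at(d,d), at(e,b), near(b,b), near(c,c), on(e)}
3. push(e,b)  →  {at(b,b), at(b,d), at(b,e), at(c,d), at(d,c), at(d,d), at(e,b), near(c,c), near(e,e), on(e)}
optimal plan length = 3; 3 > 1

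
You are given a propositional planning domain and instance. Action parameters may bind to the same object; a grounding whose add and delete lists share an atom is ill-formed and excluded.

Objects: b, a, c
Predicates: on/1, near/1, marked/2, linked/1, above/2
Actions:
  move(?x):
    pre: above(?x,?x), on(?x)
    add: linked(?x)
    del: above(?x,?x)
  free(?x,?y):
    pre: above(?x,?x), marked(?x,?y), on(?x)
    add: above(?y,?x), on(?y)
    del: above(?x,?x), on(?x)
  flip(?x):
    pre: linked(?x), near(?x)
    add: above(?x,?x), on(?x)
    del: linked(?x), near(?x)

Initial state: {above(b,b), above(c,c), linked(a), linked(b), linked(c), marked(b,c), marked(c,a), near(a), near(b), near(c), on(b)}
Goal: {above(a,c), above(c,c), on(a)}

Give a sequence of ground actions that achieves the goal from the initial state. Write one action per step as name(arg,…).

1. free(b,c)  →  {above(c,b), above(c,c), linked(a), linked(b), linked(c), marked(b,c), marked(c,a), near(a), near(b), near(c), on(c)}
2. free(c,a)  →  {above(a,c), above(c,b), linked(a), linked(b), linked(c), marked(b,c), marked(c,a), near(a), near(b), near(c), on(a)}
3. flip(c)  →  {above(a,c), above(c,b), above(c,c), linked(a), linked(b), marked(b,c), marked(c,a), near(a), near(b), on(a), on(c)}

free(b,c); free(c,a); flip(c)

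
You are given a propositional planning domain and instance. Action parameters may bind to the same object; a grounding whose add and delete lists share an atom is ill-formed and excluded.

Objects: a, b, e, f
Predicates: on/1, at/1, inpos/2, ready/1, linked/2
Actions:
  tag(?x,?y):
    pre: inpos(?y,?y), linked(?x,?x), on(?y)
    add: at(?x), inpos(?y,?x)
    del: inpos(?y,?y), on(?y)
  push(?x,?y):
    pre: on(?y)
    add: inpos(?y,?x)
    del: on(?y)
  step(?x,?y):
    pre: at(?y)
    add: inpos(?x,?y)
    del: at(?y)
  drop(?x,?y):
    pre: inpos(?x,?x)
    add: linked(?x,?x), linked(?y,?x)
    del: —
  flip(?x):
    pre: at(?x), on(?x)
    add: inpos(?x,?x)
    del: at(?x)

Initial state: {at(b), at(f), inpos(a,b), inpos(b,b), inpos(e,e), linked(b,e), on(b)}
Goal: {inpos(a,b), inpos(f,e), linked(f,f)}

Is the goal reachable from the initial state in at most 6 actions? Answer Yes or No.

1. step(f,f)  →  {at(b), inpos(a,b), inpos(b,b), inpos(e,e), inpos(f,f), linked(b,e), on(b)}
2. drop(e,a)  →  {at(b), inpos(a,b), inpos(b,b), inpos(e,e), inpos(f,f), linked(a,e), linked(b,e), linked(e,e), on(b)}
3. tag(e,b)  →  {at(b), at(e), inpos(a,b), inpos(b,e), inpos(e,e), inpos(f,f), linked(a,e), linked(b,e), linked(e,e)}
4. step(f,e)  →  {at(b), inpos(a,b), inpos(b,e), inpos(e,e), inpos(f,e), inpos(f,f), linked(a,e), linked(b,e), linked(e,e)}
5. drop(f,a)  →  {at(b), inpos(a,b), inpos(b,e), inpos(e,e), inpos(f,e), inpos(f,f), linked(a,e), linked(a,f), linked(b,e), linked(e,e), linked(f,f)}
optimal plan length = 5; 5 ≤ 6

Yes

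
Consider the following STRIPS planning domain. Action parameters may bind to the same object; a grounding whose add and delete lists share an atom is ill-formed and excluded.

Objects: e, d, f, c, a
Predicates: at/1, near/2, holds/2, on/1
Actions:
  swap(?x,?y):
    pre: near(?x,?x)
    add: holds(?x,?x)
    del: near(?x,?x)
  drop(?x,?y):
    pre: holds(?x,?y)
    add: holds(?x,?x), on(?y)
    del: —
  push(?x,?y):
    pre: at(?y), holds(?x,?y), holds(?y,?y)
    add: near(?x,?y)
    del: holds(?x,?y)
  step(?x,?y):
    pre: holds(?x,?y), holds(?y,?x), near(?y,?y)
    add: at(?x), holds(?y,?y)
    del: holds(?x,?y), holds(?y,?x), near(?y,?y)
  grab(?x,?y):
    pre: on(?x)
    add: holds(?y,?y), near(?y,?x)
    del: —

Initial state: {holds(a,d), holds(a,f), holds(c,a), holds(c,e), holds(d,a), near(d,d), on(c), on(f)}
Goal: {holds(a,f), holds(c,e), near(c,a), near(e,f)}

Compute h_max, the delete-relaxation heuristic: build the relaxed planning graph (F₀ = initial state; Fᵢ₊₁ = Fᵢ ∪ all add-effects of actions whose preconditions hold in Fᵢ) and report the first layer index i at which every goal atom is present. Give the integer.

2

F0 = init (8 atoms)
F1 = F0 ∪ {at(a), holds(a,a), holds(c,c), holds(d,d), holds(e,e), holds(f,f), near(a,c), near(a,f), near(c,c), near(c,f), near(d,c), near(d,f), near(e,c), near(e,f), near(f,c), near(f,f), on(a), on(d), on(e)}  (27 atoms)
F2 = F1 ∪ {near(a,a), near(a,d), near(a,e), near(c,a), near(c,d), near(c,e), near(d,a), near(d,e), near(e,a), near(e,d), near(e,e), near(f,a), near(f,d), near(f,e)}  (41 atoms)
goal ⊆ F2  ⇒  h_max = 2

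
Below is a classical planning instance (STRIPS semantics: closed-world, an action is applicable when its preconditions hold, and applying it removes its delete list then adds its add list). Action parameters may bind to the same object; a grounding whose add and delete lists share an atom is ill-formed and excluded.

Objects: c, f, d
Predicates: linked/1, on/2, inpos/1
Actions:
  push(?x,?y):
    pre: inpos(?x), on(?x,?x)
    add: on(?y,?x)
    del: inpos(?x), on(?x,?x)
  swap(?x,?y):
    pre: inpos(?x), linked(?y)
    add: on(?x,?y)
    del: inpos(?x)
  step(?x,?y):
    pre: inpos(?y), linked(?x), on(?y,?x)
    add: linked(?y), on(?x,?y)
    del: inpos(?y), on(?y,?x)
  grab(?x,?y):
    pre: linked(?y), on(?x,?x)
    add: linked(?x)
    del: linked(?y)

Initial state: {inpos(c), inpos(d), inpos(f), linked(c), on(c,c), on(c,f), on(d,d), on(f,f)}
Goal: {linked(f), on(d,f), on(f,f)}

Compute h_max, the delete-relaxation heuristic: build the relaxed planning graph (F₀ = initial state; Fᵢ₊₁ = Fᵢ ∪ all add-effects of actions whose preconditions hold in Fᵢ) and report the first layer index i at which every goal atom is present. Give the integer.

1

F0 = init (8 atoms)
F1 = F0 ∪ {linked(d), linked(f), on(c,d), on(d,c), on(d,f), on(f,c), on(f,d)}  (15 atoms)
goal ⊆ F1  ⇒  h_max = 1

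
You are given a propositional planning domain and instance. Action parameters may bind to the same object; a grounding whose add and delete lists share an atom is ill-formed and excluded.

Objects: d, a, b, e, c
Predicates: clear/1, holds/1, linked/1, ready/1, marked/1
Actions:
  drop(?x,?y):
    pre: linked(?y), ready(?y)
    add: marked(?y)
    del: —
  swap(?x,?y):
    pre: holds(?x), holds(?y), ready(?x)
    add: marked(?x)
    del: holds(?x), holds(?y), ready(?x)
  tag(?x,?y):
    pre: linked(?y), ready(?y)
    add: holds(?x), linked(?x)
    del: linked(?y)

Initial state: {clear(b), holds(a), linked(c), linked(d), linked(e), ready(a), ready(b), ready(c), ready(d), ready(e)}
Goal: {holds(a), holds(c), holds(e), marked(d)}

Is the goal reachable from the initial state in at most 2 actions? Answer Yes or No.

No

1. drop(d,d)  →  {clear(b), holds(a), linked(c), linked(d), linked(e), marked(d), ready(a), ready(b), ready(c), ready(d), ready(e)}
2. tag(e,d)  →  {clear(b), holds(a), holds(e), linked(c), linked(e), marked(d), ready(a), ready(b), ready(c), ready(d), ready(e)}
3. tag(c,e)  →  {clear(b), holds(a), holds(c), holds(e), linked(c), marked(d), ready(a), ready(b), ready(c), ready(d), ready(e)}
optimal plan length = 3; 3 > 2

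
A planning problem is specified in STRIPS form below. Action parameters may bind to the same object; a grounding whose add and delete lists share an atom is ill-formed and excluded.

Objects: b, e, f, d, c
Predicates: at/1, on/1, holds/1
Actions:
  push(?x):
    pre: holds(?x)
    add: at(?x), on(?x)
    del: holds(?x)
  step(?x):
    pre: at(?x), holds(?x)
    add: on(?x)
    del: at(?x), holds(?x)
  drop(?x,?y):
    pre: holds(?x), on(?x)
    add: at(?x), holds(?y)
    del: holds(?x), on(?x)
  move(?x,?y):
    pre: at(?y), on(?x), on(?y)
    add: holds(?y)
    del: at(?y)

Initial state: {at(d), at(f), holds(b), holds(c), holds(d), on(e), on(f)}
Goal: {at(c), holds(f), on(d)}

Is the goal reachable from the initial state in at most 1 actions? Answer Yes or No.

1. push(d)  →  {at(d), at(f), holds(b), holds(c), on(d), on(e), on(f)}
2. push(c)  →  {at(c), at(d), at(f), holds(b), on(c), on(d), on(e), on(f)}
3. move(e,f)  →  {at(c), at(d), holds(b), holds(f), on(c), on(d), on(e), on(f)}
optimal plan length = 3; 3 > 1

No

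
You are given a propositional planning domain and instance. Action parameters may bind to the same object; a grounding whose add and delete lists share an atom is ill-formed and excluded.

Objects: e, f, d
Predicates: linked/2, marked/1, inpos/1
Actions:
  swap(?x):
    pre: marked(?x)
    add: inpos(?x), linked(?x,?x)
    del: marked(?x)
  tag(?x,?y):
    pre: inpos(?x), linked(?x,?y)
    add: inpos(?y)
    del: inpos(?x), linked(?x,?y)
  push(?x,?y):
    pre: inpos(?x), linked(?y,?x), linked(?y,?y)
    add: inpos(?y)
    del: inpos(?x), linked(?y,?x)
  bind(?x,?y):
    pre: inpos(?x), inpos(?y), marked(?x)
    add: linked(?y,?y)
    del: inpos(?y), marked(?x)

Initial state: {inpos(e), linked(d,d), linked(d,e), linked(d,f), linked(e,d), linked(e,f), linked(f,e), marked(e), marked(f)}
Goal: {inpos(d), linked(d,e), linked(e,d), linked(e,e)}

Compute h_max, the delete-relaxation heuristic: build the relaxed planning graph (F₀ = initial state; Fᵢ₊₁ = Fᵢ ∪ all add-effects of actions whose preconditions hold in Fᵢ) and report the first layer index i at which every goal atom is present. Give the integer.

1

F0 = init (9 atoms)
F1 = F0 ∪ {inpos(d), inpos(f), linked(e,e), linked(f,f)}  (13 atoms)
goal ⊆ F1  ⇒  h_max = 1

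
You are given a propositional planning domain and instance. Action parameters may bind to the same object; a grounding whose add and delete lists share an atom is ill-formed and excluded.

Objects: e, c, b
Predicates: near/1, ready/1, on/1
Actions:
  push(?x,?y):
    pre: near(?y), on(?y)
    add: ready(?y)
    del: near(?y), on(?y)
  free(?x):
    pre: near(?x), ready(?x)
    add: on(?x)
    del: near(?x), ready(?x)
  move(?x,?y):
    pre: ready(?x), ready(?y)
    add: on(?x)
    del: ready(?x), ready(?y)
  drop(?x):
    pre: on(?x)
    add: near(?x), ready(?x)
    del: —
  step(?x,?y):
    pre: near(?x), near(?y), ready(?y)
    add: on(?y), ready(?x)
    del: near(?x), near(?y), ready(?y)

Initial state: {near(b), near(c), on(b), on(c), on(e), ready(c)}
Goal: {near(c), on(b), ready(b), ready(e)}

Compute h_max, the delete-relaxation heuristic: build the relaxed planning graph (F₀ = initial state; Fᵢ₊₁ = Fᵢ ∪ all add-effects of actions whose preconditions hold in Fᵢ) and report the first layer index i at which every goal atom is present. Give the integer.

1

F0 = init (6 atoms)
F1 = F0 ∪ {near(e), ready(b), ready(e)}  (9 atoms)
goal ⊆ F1  ⇒  h_max = 1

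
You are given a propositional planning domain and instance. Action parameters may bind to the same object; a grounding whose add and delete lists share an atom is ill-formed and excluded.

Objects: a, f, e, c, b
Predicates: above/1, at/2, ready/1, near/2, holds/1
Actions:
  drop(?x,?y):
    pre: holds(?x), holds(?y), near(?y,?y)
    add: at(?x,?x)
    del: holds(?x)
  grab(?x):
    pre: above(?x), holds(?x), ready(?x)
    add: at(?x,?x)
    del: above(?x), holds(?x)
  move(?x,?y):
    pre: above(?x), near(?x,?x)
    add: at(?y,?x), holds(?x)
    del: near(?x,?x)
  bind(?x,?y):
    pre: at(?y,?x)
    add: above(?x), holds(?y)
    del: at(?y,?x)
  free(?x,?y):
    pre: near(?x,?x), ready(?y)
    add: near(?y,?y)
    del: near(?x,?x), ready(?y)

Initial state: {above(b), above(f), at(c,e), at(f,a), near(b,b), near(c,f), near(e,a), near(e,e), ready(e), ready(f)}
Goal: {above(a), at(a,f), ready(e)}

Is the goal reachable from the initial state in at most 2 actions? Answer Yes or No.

1. bind(a,f)  →  {above(a), above(b), above(f), at(c,e), holds(f), near(b,b), near(c,f), near(e,a), near(e,e), ready(e), ready(f)}
2. free(e,f)  →  {above(a), above(b), above(f), at(c,e), holds(f), near(b,b), near(c,f), near(e,a), near(f,f), ready(e)}
3. move(f,a)  →  {above(a), above(b), above(f), at(a,f), at(c,e), holds(f), near(b,b), near(c,f), near(e,a), ready(e)}
optimal plan length = 3; 3 > 2

No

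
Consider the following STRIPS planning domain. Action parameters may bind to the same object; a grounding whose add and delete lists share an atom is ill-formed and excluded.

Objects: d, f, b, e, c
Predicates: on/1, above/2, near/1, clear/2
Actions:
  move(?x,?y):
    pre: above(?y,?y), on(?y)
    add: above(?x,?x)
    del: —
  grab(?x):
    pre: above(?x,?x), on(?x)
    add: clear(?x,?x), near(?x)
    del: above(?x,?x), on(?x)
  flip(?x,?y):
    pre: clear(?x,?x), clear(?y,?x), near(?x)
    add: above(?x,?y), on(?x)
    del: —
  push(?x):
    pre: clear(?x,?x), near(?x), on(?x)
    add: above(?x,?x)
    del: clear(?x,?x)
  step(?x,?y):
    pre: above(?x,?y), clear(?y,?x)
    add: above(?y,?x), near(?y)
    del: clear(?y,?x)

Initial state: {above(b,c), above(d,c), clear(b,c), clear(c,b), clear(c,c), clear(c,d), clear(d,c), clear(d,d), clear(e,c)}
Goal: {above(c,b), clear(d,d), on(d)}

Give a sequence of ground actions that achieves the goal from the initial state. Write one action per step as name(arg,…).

step(d,c); flip(c,b); step(c,d); flip(d,d)

1. step(d,c)  →  {above(b,c), above(c,d), above(d,c), clear(b,c), clear(c,b), clear(c,c), clear(d,c), clear(d,d), clear(e,c), near(c)}
2. flip(c,b)  →  {above(b,c), above(c,b), above(c,d), above(d,c), clear(b,c), clear(c,b), clear(c,c), clear(d,c), clear(d,d), clear(e,c), near(c), on(c)}
3. step(c,d)  →  {above(b,c), above(c,b), above(c,d), above(d,c), clear(b,c), clear(c,b), clear(c,c), clear(d,d), clear(e,c), near(c), near(d), on(c)}
4. flip(d,d)  →  {above(b,c), above(c,b), above(c,d), above(d,c), above(d,d), clear(b,c), clear(c,b), clear(c,c), clear(d,d), clear(e,c), near(c), near(d), on(c), on(d)}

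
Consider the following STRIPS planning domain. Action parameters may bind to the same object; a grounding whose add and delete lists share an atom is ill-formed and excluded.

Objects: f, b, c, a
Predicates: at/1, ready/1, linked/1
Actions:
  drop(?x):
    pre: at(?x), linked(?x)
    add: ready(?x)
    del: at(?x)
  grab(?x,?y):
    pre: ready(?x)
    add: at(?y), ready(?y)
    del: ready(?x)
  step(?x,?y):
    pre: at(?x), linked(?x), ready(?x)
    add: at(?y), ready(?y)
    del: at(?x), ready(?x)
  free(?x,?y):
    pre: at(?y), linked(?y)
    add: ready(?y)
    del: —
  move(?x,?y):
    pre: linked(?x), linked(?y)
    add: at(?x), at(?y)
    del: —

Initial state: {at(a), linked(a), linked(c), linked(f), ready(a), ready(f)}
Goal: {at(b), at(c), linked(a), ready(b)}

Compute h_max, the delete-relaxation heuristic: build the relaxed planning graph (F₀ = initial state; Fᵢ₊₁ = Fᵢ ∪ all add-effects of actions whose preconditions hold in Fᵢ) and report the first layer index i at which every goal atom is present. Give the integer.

1

F0 = init (6 atoms)
F1 = F0 ∪ {at(b), at(c), at(f), ready(b), ready(c)}  (11 atoms)
goal ⊆ F1  ⇒  h_max = 1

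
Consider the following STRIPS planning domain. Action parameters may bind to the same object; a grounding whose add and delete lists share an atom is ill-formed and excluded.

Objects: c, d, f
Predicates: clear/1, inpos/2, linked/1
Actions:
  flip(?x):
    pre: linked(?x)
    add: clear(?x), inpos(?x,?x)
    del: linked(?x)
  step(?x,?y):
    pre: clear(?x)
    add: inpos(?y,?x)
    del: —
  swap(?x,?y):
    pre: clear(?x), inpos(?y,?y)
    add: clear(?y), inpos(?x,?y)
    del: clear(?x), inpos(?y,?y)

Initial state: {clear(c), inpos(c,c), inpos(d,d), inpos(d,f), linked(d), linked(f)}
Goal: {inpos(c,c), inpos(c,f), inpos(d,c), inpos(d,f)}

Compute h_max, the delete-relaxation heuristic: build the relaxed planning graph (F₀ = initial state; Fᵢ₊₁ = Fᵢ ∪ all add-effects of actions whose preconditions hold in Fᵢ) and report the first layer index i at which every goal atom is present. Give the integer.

F0 = init (6 atoms)
F1 = F0 ∪ {clear(d), clear(f), inpos(c,d), inpos(d,c), inpos(f,c), inpos(f,f)}  (12 atoms)
F2 = F1 ∪ {inpos(c,f), inpos(f,d)}  (14 atoms)
goal ⊆ F2  ⇒  h_max = 2

2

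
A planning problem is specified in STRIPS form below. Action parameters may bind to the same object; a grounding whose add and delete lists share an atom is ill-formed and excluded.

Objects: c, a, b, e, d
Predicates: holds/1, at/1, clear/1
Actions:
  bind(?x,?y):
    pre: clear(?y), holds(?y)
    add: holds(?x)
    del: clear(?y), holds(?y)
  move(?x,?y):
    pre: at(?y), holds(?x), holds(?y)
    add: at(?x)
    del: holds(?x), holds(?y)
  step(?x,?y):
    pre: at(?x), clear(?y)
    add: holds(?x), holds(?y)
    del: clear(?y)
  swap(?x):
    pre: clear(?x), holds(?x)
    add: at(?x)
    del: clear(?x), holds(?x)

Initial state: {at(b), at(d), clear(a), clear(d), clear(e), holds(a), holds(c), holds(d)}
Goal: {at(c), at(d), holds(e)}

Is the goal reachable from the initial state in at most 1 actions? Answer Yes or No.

1. bind(e,a)  →  {at(b), at(d), clear(d), clear(e), holds(c), holds(d), holds(e)}
2. move(c,d)  →  {at(b), at(c), at(d), clear(d), clear(e), holds(e)}
optimal plan length = 2; 2 > 1

No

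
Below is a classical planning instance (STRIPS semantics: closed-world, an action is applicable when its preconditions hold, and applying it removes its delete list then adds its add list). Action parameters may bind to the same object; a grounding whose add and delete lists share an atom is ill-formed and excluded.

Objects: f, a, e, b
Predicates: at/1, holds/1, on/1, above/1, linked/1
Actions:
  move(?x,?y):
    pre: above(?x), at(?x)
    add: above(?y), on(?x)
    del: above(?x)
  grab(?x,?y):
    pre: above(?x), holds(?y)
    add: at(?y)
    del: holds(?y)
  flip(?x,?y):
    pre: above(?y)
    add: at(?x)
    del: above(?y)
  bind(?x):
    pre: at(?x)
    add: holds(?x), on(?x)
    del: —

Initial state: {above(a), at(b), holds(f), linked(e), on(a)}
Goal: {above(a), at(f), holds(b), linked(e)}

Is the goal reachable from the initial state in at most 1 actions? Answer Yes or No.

No

1. grab(a,f)  →  {above(a), at(b), at(f), linked(e), on(a)}
2. bind(b)  →  {above(a), at(b), at(f), holds(b), linked(e), on(a), on(b)}
optimal plan length = 2; 2 > 1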